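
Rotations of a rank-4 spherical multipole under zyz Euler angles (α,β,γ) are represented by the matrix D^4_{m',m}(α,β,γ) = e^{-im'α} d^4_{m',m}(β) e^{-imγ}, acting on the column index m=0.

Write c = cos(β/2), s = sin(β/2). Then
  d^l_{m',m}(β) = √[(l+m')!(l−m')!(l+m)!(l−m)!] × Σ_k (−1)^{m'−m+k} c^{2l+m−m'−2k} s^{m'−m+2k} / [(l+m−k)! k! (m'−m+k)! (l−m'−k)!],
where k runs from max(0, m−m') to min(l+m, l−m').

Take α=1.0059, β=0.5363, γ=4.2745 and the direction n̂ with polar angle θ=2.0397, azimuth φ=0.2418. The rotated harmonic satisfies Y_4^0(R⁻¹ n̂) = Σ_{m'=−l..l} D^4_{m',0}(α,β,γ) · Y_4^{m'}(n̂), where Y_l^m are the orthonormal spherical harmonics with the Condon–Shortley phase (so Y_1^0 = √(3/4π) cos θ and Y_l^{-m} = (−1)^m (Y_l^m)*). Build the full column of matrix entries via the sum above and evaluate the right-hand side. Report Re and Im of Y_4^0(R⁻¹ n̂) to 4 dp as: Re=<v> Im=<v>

Need the full column D^4_{m',0} for m'=−4..4 at α=1.0059, β=0.5363, γ=4.2745.
cos(β/2)=0.964263, sin(β/2)=0.264948
d^4_{-4,0}: single k=4 term ⇒ +0.035643;  D = -0.022655-0.027517i
d^4_{-3,0}: k∈[3..4] ⇒ +0.183452 -0.013850 = +0.169602;  D = -0.168302+0.020959i
d^4_{-2,0}: k∈[2..4] ⇒ +0.535322 -0.107774 +0.003051 = +0.430599;  D = -0.183800+0.389401i
d^4_{-1,0}: k∈[1..4] ⇒ +0.918424 -0.416030 +0.031409 -0.000395 = +0.533408;  D = +0.285548+0.450540i
d^4_{0,0}: k∈[0..4] ⇒ +0.747417 -0.902846 +0.153365 -0.005146 +0.000024 = -0.007185;  D = -0.007185+0.000000i
d^4_{1,0}: k∈[0..3] ⇒ -0.918424 +0.416030 -0.031409 +0.000395 = -0.533408;  D = -0.285548+0.450540i
d^4_{2,0}: k∈[0..2] ⇒ +0.535322 -0.107774 +0.003051 = +0.430599;  D = -0.183800-0.389401i
d^4_{3,0}: k∈[0..1] ⇒ -0.183452 +0.013850 = -0.169602;  D = +0.168302+0.020959i
d^4_{4,0}: single k=0 term ⇒ +0.035643;  D = -0.022655+0.027517i
Y_4^{m'}(θ=2.0397,φ=0.2418) and Σ D·Y over m':
  (-0.0227-0.0275i)·(+0.1591-0.2307i)  (-0.1683+0.0210i)·(-0.3004+0.2664i)  (-0.1838+0.3894i)·(+0.1012-0.0532i)  (+0.2855+0.4505i)·(+0.2908-0.0717i)  (-0.0072+0.0000i)·(-0.1763+0.0000i)  (-0.2855+0.4505i)·(-0.2908-0.0717i)  (-0.1838-0.3894i)·(+0.1012+0.0532i)  (+0.1683+0.0210i)·(+0.3004+0.2664i)  (-0.0227+0.0275i)·(+0.1591+0.2307i)
Y_4^0(R⁻¹ n̂) = +0.306218+0.000000i

Re=0.3062 Im=0.0000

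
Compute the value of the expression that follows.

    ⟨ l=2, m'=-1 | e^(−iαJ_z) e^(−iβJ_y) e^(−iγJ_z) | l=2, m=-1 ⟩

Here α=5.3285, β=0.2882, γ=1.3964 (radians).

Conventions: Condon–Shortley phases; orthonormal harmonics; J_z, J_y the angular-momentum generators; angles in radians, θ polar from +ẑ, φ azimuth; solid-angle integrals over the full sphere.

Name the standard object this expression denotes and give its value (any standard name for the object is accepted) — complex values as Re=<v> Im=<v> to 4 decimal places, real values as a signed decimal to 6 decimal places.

This is a Wigner D-matrix element — the rotation-matrix element ⟨l m'| R(α,β,γ) |l m⟩ in the angular-momentum basis.
Split into d^2_{-1,-1}(β=0.2882) × two z-phases.
c=cos(0.288200/2)=0.989636, s=sin(0.288200/2)=0.143602; N=√[1·6·1·6]=6.000000
k∈{0,1} keeps every argument non-negative
  k=0: (−1)^0·6.0000/(6)·0.9896^4·0.1436^0 = +0.959182
  k=1: (−1)^1·6.0000/(2)·0.9896^2·0.1436^2 = -0.060589
d^2_{-1,-1}(0.2882) = +0.959182 -0.060589 = +0.898594
Attach z-rotation phases: D = e^{-i(-1)(5.3285)}·(+0.898594)·e^{-i(-1)(1.3964)} = +0.812347+0.384140i

Wigner D-matrix element, Re=0.8123 Im=0.3841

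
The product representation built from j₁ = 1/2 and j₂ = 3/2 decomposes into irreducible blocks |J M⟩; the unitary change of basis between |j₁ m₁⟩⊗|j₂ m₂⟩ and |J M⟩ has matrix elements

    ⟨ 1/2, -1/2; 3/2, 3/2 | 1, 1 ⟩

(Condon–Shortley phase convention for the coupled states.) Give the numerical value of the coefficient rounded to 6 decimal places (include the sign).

√[3·1!0!2!/4! · 0!1!3!0!2!0!] = √(3)
  +(−1)^1/∏(1,0,0,2,0,0)! = -1/2  (running -1/2)
⟨..|..⟩ = √(3)·(-1/2) = -0.866025

-0.866025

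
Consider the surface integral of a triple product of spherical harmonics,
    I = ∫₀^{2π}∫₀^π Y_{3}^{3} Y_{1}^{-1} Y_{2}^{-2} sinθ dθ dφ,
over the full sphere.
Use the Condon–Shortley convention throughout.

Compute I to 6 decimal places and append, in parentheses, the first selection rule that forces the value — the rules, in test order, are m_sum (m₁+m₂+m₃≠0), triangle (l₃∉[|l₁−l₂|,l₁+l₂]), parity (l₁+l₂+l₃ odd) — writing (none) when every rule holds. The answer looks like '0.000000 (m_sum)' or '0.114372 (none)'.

-0.319865 (none)

m-sum 0 ✓  L=6 even ✓  2≤2≤4 ✓
Π(2lᵢ+1) = 7×3×5 = 105
triangle coeff Δ(3,1,2) = 1/105
Σ_t [1,1]: t=1:−1/4 = -1/4
(3j)²=3/35 [(3 1 2; 0 0 0)], sign=-1
Σ_t [0,0]: t=0:+1/48 = 1/48
(3j)²=1/7 [(3 1 2; 3 -1 -2)], sign=+1
⇒ 4πI² = 9/7
I = (-1)√(9/7/(4π)) = -0.31986543
No selection rule forces the value: the integral is nonzero (none).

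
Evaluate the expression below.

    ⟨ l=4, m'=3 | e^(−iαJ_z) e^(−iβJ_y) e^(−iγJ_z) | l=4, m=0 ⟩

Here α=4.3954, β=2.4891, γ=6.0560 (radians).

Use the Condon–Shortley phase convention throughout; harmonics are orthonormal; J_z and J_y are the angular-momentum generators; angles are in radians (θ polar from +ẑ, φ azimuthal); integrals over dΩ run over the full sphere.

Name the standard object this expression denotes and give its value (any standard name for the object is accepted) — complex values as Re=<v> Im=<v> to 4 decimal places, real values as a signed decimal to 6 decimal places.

This is a Wigner D-matrix element — the rotation-matrix element ⟨l m'| R(α,β,γ) |l m⟩ in the angular-momentum basis.
Split into d^4_{3,0}(β=2.4891) × two z-phases.
Half-angle: c=0.320490, s=0.947252. N=√(5040·1·24·24)=1703.830978
k: max(0,(0)−(3))=0 … min(4+(0),4−(3))=1
  k=0: (−1)^3·1703.8310/(144)·0.3205^5·0.9473^3 = -0.034004
  k=1: (−1)^4·1703.8310/(144)·0.3205^3·0.9473^5 = +0.297053
d^4_{3,0}(2.4891) = -0.034004 +0.297053 = +0.263049
Attach z-rotation phases: D = e^{-i(3)(4.3954)}·(+0.263049)·e^{-i(0)(6.0560)} = +0.214116-0.152804i

Wigner D-matrix element, Re=0.2141 Im=-0.1528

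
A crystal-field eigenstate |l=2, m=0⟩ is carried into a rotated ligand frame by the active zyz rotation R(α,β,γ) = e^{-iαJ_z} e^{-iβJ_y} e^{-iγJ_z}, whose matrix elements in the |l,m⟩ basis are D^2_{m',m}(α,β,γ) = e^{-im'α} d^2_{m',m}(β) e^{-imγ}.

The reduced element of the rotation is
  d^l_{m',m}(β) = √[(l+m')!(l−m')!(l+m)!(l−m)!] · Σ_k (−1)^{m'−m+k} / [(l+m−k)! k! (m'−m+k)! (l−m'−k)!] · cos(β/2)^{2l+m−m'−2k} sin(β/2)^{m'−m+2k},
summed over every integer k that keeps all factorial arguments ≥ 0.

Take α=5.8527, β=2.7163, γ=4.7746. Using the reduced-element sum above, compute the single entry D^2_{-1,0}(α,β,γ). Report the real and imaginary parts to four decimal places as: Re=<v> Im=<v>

Re=-0.4183 Im=0.1921

D^2_{-1,0}(5.8527,2.7163,4.7746) = e^{-i·-1·5.8527}·d^2_{-1,0}(2.7163)·e^{-i·0·4.7746}. Compute d first:
c=cos(2.716300/2)=0.211047, s=sin(2.716300/2)=0.977476; N=√[1·6·2·2]=4.898979
Admissible k: 1..2 (factorial args all ≥0)
  k=1: (−1)^0·4.8990/(2)·0.2110^3·0.9775^1 = +0.022507
  k=2: (−1)^1·4.8990/(2)·0.2110^1·0.9775^3 = -0.482807
d^2_{-1,0}(2.7163) = +0.022507 -0.482807 = -0.460300
D = (+0.908763-0.417312i)·(-0.460300)·(+1.000000+0.000000i) = -0.418304+0.192089i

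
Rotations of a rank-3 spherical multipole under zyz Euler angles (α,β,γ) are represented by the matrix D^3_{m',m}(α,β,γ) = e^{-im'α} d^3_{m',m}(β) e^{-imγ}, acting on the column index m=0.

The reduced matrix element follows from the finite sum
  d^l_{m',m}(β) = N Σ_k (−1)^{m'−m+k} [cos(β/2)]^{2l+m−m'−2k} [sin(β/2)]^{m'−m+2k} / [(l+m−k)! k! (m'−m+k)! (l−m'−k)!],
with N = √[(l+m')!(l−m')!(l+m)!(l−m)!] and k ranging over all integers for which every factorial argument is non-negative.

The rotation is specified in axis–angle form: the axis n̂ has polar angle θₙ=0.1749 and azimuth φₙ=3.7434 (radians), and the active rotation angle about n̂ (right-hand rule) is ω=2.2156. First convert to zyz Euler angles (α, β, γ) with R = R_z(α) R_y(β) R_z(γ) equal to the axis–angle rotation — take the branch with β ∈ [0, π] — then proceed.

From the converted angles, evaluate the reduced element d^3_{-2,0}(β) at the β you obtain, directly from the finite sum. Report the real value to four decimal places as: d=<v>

Axis–angle → zyz. n̂ = (sinθₙcosφₙ, sinθₙsinφₙ, cosθₙ) = (-0.143439, -0.098513, +0.984744), ω = 2.2156.
R = I cosω + sinω [n̂]ₓ + (1−cosω) n̂n̂ᵀ gives
  R = [-0.568101, -0.764401, -0.304881; +0.809648, -0.585504, -0.040678; -0.147414, -0.269955, +0.951521]
β = atan2(√(R₁₃²+R₂₃²), R₃₃) = 0.312651; α = atan2(R₂₃, R₁₃) mod 2π = 3.274232; γ = atan2(R₃₂, −R₃₁) mod 2π = 5.212210
d^3_{-2,0}(β=0.3127) via the finite sum:
With c≡cos(β/2)=0.987806 and s≡sin(β/2)=0.155690, N=[1·120·6·6]^{1/2}=65.726707
k∈{2,3} keeps every argument non-negative
  k=2: (−1)^0·65.7267/(12)·0.9878^4·0.1557^2 = +0.126406
  k=3: (−1)^1·65.7267/(12)·0.9878^2·0.1557^4 = -0.003140
d^3_{-2,0}(0.3127) = +0.126406 -0.003140 = +0.123266

d=0.1233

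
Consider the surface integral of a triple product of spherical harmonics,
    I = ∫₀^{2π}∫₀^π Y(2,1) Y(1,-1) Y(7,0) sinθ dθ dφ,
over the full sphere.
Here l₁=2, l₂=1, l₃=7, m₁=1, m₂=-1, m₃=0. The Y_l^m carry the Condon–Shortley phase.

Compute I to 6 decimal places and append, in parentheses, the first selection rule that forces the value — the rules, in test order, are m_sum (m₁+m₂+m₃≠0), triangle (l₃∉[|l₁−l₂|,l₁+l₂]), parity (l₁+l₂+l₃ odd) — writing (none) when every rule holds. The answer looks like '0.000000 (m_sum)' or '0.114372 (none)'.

0.000000 (triangle)

l₃=7 ∉ [1,3] — triangle fails ⇒ I = 0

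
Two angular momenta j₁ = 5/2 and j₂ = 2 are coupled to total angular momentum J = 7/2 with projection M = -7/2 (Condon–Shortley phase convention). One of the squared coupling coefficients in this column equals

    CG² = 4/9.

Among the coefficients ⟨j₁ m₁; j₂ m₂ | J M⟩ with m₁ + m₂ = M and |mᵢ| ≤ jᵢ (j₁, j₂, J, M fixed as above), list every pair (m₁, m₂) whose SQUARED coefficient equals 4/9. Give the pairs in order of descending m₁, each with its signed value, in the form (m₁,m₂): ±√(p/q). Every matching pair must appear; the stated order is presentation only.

Admissible pairs with m₁+m₂ = M = -7/2: (-5/2,-1), (-3/2,-2)
  (m₁,m₂)=(-3/2,-2): CG² = 4/9, CG = +√(4/9)   ← matches the target
  (m₁,m₂)=(-5/2,-1): CG² = 5/9, CG = −√(5/9)
Pairs with CG² = 4/9: (-3/2,-2): +√(4/9)

(-3/2,-2): +√(4/9)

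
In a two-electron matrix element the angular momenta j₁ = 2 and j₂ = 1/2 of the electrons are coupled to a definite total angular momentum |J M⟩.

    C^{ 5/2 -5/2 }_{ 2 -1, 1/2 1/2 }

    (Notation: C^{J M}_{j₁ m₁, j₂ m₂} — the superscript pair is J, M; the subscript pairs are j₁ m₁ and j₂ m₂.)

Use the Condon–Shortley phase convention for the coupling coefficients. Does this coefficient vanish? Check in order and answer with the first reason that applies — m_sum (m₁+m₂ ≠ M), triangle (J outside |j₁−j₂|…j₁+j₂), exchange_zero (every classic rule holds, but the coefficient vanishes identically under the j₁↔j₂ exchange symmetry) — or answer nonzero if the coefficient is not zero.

m-sum: m₁+m₂ = -1+1/2 = -1/2, M = -5/2  ✗ ⇒ coefficient is 0

m_sum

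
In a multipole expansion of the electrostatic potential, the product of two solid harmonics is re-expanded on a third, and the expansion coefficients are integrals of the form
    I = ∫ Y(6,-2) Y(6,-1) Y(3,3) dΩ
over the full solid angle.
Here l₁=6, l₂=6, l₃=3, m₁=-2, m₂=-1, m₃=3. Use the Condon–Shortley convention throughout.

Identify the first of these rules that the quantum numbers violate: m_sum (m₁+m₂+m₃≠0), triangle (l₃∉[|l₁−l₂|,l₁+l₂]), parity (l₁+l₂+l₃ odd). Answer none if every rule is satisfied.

parity

Σmᵢ = 0  ✓
l₃∈[|l₁−l₂|,l₁+l₂]=[0,12], have l₃=3  ✓
Σlᵢ = 15 ⇒ odd  ✗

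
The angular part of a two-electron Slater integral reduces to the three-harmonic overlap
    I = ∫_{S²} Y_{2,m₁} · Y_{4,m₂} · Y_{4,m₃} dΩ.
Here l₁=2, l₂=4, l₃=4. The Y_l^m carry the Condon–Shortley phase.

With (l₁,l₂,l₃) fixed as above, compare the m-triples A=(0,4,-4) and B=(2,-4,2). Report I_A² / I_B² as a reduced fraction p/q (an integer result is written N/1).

l's match ⇒ only the (l;m) 3-j factors differ between A and B.
A: triangle coeff Δ(2,4,4) = 1/13860; Σ_t [2,2]: t=2:+1/2880 = 1/2880; (3j)²=28/495 [(2 4 4; 0 4 -4)], sign=+1
B: triangle coeff Δ(2,4,4) = 1/13860; Σ_t [0,0]: t=0:+1/2880 = 1/2880; (3j)²=2/165 [(2 4 4; 2 -4 2)], sign=+1
I_A²/I_B² = (28/495)/(2/165) = 14/3

14/3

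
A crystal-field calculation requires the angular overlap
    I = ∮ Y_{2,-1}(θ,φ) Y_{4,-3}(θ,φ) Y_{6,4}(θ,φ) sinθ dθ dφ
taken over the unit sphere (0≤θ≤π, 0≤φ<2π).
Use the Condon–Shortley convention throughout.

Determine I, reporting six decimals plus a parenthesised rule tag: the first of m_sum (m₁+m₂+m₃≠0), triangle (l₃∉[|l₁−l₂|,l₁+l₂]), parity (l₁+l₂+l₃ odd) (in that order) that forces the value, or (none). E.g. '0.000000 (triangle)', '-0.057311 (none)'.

Checks pass: Σm=0; 12 even; l₃=6∈[2,6].
(2·2+1)(2·4+1)(2·6+1) = 585
Δ: 0! 4! 8! / 13! → 1/6435
sum: t=0:+1/2304 = 1/2304
3j²(2 4 6; 0 0 0) = Δ·Π!·Σ² = 5/143  (sign +1)
sum: t=0:+1/30240 = 1/30240
3j²(2 4 6; -1 -3 4) = Δ·Π!·Σ² = 16/429  (sign +1)
combine: 4πI² = 585·5/143·16/429 = 1200/1573
take √, sign +1: I = 0.24638901
No selection rule forces the value: the integral is nonzero (none).

0.246389 (none)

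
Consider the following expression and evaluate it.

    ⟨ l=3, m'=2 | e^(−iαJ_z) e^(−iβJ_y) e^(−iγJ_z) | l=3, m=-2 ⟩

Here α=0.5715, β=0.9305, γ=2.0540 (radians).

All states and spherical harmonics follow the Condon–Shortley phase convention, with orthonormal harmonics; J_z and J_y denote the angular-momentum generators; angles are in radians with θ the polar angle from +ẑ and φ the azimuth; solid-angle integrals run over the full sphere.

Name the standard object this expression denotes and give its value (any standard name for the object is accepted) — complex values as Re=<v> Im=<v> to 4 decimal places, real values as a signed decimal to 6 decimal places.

Wigner D-matrix element, Re=-0.1513 Im=0.0270

This is a Wigner D-matrix element — the rotation-matrix element ⟨l m'| R(α,β,γ) |l m⟩ in the angular-momentum basis.
First d^3_{2,-2}(β=0.9305), then the phase factors e^{-i(2)α} and e^{-i(-2)γ}:
c=cos(0.930500/2)=0.893709, s=sin(0.930500/2)=0.448646; N=√[120·1·1·120]=120.000000
k: max(0,(-2)−(2))=0 … min(3+(-2),3−(2))=1
  k=0: (−1)^4·120.0000/(24)·0.8937^2·0.4486^4 = +0.161800
  k=1: (−1)^5·120.0000/(120)·0.8937^0·0.4486^6 = -0.008155
d^3_{2,-2}(0.9305) = +0.161800 -0.008155 = +0.153645
Attach z-rotation phases: D = e^{-i(2)(0.5715)}·(+0.153645)·e^{-i(-2)(2.0540)} = -0.151256+0.026992i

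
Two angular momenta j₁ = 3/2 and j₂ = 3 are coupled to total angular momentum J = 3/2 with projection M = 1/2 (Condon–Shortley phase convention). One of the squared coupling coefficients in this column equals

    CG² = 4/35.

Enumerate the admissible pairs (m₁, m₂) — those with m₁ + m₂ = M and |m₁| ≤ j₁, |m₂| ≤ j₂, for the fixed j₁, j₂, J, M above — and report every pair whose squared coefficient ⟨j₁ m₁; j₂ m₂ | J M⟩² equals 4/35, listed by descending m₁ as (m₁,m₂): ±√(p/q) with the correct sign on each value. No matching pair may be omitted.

(3/2,-1): +√(4/35)

Admissible pairs with m₁+m₂ = M = 1/2: (-3/2,2), (-1/2,1), (1/2,0), (3/2,-1)
  (m₁,m₂)=(3/2,-1): CG² = 4/35, CG = +√(4/35)   ← matches the target
  (m₁,m₂)=(1/2,0): CG² = 9/35, CG = −√(9/35)
  (m₁,m₂)=(-1/2,1): CG² = 12/35, CG = +√(12/35)
  (m₁,m₂)=(-3/2,2): CG² = 2/7, CG = −√(2/7)
Pairs with CG² = 4/35: (3/2,-1): +√(4/35)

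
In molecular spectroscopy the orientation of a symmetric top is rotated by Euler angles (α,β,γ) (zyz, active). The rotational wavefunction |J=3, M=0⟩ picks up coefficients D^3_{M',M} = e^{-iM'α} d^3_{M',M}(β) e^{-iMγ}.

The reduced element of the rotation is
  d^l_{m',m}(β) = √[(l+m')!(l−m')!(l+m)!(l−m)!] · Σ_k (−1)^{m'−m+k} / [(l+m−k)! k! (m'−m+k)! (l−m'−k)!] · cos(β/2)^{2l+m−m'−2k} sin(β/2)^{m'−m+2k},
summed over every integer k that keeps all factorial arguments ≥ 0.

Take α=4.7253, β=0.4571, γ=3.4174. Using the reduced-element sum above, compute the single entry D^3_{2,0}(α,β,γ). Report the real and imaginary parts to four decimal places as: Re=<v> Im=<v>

First d^3_{2,0}(β=0.4571), then the phase factors e^{-i(2)α} and e^{-i(0)γ}:
With c≡cos(β/2)=0.973996 and s≡sin(β/2)=0.226565, N=[120·1·6·6]^{1/2}=65.726707
Admissible k: 0..1 (factorial args all ≥0)
  k=0: (−1)^2·65.7267/(12)·0.9740^4·0.2266^2 = +0.253033
  k=1: (−1)^3·65.7267/(12)·0.9740^2·0.2266^4 = -0.013691
d^3_{2,0}(0.4571) = +0.253033 -0.013691 = +0.239341
Phases: e^{-i·(2)·4.7253}=-0.999667+0.025819i, e^{-i·(0)·3.4174}=+1.000000+0.000000i ⇒ D=-0.239261+0.006180i

Re=-0.2393 Im=0.0062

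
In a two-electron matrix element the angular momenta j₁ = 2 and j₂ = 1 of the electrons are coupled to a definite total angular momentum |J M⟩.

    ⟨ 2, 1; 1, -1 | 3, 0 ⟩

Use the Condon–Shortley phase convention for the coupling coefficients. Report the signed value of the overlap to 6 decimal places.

+√(1/5) ≈ +0.447214

j₁+j₂−J=0  J+j₁−j₂=4  J−j₁+j₂=2  j₁+j₂+J+1=7
(j₁±m₁, j₂±m₂, J±M) = (3,1,0,2,3,3)
P² = 144/5
sum k=0..0:
  [0] +1/12 = 1/12
S = 1/12
C² = P²·S² = 1/5 ; C = +0.447214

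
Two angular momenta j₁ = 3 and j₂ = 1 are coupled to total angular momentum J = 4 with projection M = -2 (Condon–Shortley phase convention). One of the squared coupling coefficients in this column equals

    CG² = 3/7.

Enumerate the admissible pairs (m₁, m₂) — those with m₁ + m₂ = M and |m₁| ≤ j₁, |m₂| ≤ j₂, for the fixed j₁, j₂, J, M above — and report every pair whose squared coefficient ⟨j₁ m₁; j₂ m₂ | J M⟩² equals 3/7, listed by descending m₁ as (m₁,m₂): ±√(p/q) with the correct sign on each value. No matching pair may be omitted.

(-2,0): +√(3/7)

Admissible pairs with m₁+m₂ = M = -2: (-3,1), (-2,0), (-1,-1)
  (m₁,m₂)=(-1,-1): CG² = 15/28, CG = +√(15/28)
  (m₁,m₂)=(-2,0): CG² = 3/7, CG = +√(3/7)   ← matches the target
  (m₁,m₂)=(-3,1): CG² = 1/28, CG = +√(1/28)
Pairs with CG² = 3/7: (-2,0): +√(3/7)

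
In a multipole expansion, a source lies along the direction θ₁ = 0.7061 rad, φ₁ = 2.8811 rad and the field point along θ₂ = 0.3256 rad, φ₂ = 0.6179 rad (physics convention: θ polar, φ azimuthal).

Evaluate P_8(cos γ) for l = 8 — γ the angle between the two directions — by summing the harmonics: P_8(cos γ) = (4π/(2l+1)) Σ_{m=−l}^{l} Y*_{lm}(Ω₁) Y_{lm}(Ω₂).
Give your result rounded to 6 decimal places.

0.182868

Expand P_8 via completeness: Σ_{m} conj(Y_{8,m}) at Ω₁ times Y_{8,m} at Ω₂ —
  term(m=-8) = 0.00000 - 0.00000j   from Y*(Ω₁)=-0.00795 - 0.01411j, Y(Ω₂)=0.00001 + 0.00006j
  term(m=-7) = -0.00005 - 0.00001j   from Y*(Ω₁)=0.01899 + 0.07356j, Y(Ω₂)=-0.00025 + 0.00062j
  term(m=-6) = 0.00057 + 0.00092j   from Y*(Ω₁)=0.00169 - 0.21588j, Y(Ω₂)=-0.00424 + 0.00269j
  term(m=-5) = 0.00344 - 0.01037j   from Y*(Ω₁)=-0.10726 + 0.39008j, Y(Ω₂)=-0.02697 - 0.00141j
  term(m=-4) = -0.04598 + 0.01794j   from Y*(Ω₁)=0.23403 - 0.40050j, Y(Ω₂)=-0.08339 - 0.06607j
  term(m=-3) = 0.04863 + 0.02697j   from Y*(Ω₁)=-0.13144 + 0.13041j, Y(Ω₂)=-0.08383 - 0.28839j
  term(m=-2) = 0.02896 + 0.15391j   from Y*(Ω₁)=-0.24451 + 0.14032j, Y(Ω₂)=0.18264 - 0.52465j
  term(m=-1) = 0.10677 - 0.12874j   from Y*(Ω₁)=0.32644 - 0.08701j, Y(Ω₂)=0.40352 - 0.28680j
  term(m=+0) = -0.03731 + 0.00000j   from Y*(Ω₁)=0.18459 + 0.00000j, Y(Ω₂)=-0.20214 + 0.00000j
  term(m=+1) = 0.10677 + 0.12874j   from Y*(Ω₁)=-0.32644 - 0.08701j, Y(Ω₂)=-0.40352 - 0.28680j
  term(m=+2) = 0.02896 - 0.15391j   from Y*(Ω₁)=-0.24451 - 0.14032j, Y(Ω₂)=0.18264 + 0.52465j
  term(m=+3) = 0.04863 - 0.02697j   from Y*(Ω₁)=0.13144 + 0.13041j, Y(Ω₂)=0.08383 - 0.28839j
  term(m=+4) = -0.04598 - 0.01794j   from Y*(Ω₁)=0.23403 + 0.40050j, Y(Ω₂)=-0.08339 + 0.06607j
  term(m=+5) = 0.00344 + 0.01037j   from Y*(Ω₁)=0.10726 + 0.39008j, Y(Ω₂)=0.02697 - 0.00141j
  term(m=+6) = 0.00057 - 0.00092j   from Y*(Ω₁)=0.00169 + 0.21588j, Y(Ω₂)=-0.00424 - 0.00269j
  term(m=+7) = -0.00005 + 0.00001j   from Y*(Ω₁)=-0.01899 + 0.07356j, Y(Ω₂)=0.00025 + 0.00062j
  term(m=+8) = 0.00000 + 0.00000j   from Y*(Ω₁)=-0.00795 + 0.01411j, Y(Ω₂)=0.00001 - 0.00006j
Σ over m = 0.24739 - 0.00000j; ×(4π/17) → 0.18287 - 0.00000j. Real part: 0.182868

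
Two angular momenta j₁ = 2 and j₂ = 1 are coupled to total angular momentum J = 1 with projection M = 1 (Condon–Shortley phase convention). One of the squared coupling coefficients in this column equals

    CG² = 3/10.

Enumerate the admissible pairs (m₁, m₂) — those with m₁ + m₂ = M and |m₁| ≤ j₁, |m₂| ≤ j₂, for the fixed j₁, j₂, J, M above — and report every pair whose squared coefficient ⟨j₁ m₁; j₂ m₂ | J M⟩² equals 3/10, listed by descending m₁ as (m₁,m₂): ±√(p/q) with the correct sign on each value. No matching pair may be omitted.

(1,0): −√(3/10)

Admissible pairs with m₁+m₂ = M = 1: (0,1), (1,0), (2,-1)
  (m₁,m₂)=(2,-1): CG² = 3/5, CG = +√(3/5)
  (m₁,m₂)=(1,0): CG² = 3/10, CG = −√(3/10)   ← matches the target
  (m₁,m₂)=(0,1): CG² = 1/10, CG = +√(1/10)
Pairs with CG² = 3/10: (1,0): −√(3/10)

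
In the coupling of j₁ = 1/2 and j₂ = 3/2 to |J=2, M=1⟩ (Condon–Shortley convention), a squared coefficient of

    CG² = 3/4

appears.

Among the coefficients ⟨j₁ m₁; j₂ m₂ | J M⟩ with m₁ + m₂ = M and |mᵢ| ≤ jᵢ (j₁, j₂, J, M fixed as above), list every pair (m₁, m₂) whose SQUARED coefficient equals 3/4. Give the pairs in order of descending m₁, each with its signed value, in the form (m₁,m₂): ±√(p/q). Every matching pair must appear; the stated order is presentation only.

(1/2,1/2): +√(3/4)

Admissible pairs with m₁+m₂ = M = 1: (-1/2,3/2), (1/2,1/2)
  (m₁,m₂)=(1/2,1/2): CG² = 3/4, CG = +√(3/4)   ← matches the target
  (m₁,m₂)=(-1/2,3/2): CG² = 1/4, CG = +√(1/4)
Pairs with CG² = 3/4: (1/2,1/2): +√(3/4)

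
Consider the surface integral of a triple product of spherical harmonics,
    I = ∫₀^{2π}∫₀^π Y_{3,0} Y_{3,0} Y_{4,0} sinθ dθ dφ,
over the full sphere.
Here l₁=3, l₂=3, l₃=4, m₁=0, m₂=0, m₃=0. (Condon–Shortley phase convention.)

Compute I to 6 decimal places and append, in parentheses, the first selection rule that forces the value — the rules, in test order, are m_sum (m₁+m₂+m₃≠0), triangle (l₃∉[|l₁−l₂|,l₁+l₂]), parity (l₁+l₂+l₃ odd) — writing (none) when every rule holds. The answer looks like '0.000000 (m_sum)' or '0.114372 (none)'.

m-sum 0 ✓  L=10 even ✓  0≤4≤6 ✓
Π(2lᵢ+1) = 7×7×9 = 441
triangle coeff Δ(3,3,4) = 1/34650
Σ_t [0,2]: t=0:+1/72 t=1:−1/16 t=2:+1/72 = -5/144
(3j)²=2/77 [(3 3 4; 0 0 0)], sign=-1
(m-triple is (0,0,0) — same symbol as above.)
⇒ 4πI² = 36/121
I = (+1)√(36/121/(4π)) = 0.15386989
No selection rule forces the value: the integral is nonzero (none).

0.153870 (none)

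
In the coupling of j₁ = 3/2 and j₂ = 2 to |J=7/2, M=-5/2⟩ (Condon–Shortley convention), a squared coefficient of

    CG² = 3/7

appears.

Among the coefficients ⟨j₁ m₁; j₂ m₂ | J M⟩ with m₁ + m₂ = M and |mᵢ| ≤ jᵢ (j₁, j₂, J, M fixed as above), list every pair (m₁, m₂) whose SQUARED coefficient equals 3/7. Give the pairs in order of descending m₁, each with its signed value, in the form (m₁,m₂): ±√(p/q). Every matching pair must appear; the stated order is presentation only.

(-1/2,-2): +√(3/7)

Admissible pairs with m₁+m₂ = M = -5/2: (-3/2,-1), (-1/2,-2)
  (m₁,m₂)=(-1/2,-2): CG² = 3/7, CG = +√(3/7)   ← matches the target
  (m₁,m₂)=(-3/2,-1): CG² = 4/7, CG = +√(4/7)
Pairs with CG² = 3/7: (-1/2,-2): +√(3/7)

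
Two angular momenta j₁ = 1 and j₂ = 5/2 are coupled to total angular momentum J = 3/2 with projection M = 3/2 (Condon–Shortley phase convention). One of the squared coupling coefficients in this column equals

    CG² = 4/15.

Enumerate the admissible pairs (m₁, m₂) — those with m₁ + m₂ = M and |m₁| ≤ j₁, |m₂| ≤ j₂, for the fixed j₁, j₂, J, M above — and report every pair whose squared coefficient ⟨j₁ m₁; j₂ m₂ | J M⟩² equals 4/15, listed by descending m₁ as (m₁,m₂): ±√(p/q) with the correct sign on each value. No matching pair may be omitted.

(0,3/2): −√(4/15)

Admissible pairs with m₁+m₂ = M = 3/2: (-1,5/2), (0,3/2), (1,1/2)
  (m₁,m₂)=(1,1/2): CG² = 1/15, CG = +√(1/15)
  (m₁,m₂)=(0,3/2): CG² = 4/15, CG = −√(4/15)   ← matches the target
  (m₁,m₂)=(-1,5/2): CG² = 2/3, CG = +√(2/3)
Pairs with CG² = 4/15: (0,3/2): −√(4/15)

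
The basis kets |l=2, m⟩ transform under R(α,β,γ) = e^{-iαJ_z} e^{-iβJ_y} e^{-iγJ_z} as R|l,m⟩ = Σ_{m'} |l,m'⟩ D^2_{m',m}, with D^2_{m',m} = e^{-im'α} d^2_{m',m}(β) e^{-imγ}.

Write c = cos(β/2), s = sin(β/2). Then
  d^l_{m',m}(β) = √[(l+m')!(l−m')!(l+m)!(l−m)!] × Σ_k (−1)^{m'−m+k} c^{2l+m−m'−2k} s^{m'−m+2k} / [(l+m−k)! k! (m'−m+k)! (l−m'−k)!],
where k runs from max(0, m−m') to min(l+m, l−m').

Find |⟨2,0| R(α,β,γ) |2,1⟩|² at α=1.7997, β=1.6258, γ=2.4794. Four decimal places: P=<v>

Split into d^2_{0,1}(β=1.6258) × two z-phases.
c=cos(1.625800/2)=0.687395, s=sin(1.625800/2)=0.726284; N=√[2·2·6·1]=4.898979
k∈{1,2} keeps every argument non-negative
  k=1: (−1)^0·4.8990/(2)·0.6874^3·0.7263^1 = +0.577831
  k=2: (−1)^1·4.8990/(2)·0.6874^1·0.7263^3 = -0.645061
d^2_{0,1}(1.6258) = +0.577831 -0.645061 = -0.067230
|D^2_{0,1}|² = |d^2_{0,1}(β)|² = (-0.067230)² = 0.004520 (the z-rotation phases have unit modulus)

P=0.0045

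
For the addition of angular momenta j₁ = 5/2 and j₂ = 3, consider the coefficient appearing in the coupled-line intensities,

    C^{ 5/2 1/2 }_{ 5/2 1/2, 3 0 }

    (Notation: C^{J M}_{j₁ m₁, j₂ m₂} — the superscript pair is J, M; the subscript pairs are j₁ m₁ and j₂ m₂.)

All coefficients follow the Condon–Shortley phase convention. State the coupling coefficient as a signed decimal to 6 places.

−√(8/105) = -0.276026

triangle: 3!*2!*3!/9! = 72/362880
(j±m)!: 3!*2!*3!*3!*3!*2! = 5184
prefactor² = (2J+1)*Δ*N² = 216/35
  k=0: +1/(0!*3!*2!*3!*0!*0!) = 1/72
  k=1: −1/(1!*2!*1!*2!*1!*1!) = -1/4
  k=2: +1/(2!*1!*0!*1!*2!*2!) = 1/8
Σ = -1/9  ⇒  CG² = 216/35*(-1/9)² = 8/105
CG = −√(8/105) = -0.276026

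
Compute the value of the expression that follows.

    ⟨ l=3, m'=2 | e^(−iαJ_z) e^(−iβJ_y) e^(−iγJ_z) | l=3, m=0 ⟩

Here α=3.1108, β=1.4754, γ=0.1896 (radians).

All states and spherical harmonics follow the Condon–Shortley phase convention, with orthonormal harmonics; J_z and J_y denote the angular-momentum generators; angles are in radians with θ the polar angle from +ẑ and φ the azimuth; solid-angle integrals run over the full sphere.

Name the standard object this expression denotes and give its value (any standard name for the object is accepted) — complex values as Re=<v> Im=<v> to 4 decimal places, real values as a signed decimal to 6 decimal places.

Wigner D-matrix element, Re=0.1290 Im=0.0080

This is a Wigner D-matrix element — the rotation-matrix element ⟨l m'| R(α,β,γ) |l m⟩ in the angular-momentum basis.
Split into d^3_{2,0}(β=1.4754) × two z-phases.
Half-angle: c=0.740017, s=0.672588. N=√(120·1·6·6)=65.726707
The bounds max(0,m−m')=0 and min(l+m,l−m')=1 give 2 terms
  k=0: (−1)^2·65.7267/(12)·0.7400^4·0.6726^2 = +0.743064
  k=1: (−1)^3·65.7267/(12)·0.7400^2·0.6726^4 = -0.613819
d^3_{2,0}(1.4754) = +0.743064 -0.613819 = +0.129245
Phases: e^{-i·(2)·3.1108}=+0.998104+0.061546i, e^{-i·(0)·0.1896}=+1.000000+0.000000i ⇒ D=+0.129000+0.007955i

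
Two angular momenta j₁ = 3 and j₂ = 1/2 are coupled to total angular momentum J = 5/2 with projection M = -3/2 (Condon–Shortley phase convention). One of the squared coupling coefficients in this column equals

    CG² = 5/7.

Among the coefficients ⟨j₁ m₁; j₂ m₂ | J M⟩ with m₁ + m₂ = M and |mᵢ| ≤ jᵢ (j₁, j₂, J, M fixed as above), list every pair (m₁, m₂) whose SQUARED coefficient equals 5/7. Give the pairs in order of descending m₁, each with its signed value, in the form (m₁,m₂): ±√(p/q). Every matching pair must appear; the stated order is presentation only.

Admissible pairs with m₁+m₂ = M = -3/2: (-2,1/2), (-1,-1/2)
  (m₁,m₂)=(-1,-1/2): CG² = 2/7, CG = +√(2/7)
  (m₁,m₂)=(-2,1/2): CG² = 5/7, CG = −√(5/7)   ← matches the target
Pairs with CG² = 5/7: (-2,1/2): −√(5/7)

(-2,1/2): −√(5/7)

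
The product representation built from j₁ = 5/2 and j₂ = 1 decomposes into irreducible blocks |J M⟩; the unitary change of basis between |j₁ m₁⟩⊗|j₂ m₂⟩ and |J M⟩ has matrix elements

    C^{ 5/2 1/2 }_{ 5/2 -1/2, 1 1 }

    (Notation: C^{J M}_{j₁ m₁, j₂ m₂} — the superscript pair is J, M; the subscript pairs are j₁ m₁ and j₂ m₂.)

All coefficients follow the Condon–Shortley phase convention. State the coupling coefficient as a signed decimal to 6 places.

triangle: 1!·4!·1!/7! = 24/5040
(j±m)!: 2!·3!·2!·0!·3!·2! = 288
prefactor² = (2J+1)·Δ·N² = 288/35
  k=1: −1/(1!·0!·2!·1!·2!·0!) = -1/4
Σ = -1/4  ⇒  CG² = 288/35·(-1/4)² = 18/35
CG = −√(18/35) = -0.717137

-0.717137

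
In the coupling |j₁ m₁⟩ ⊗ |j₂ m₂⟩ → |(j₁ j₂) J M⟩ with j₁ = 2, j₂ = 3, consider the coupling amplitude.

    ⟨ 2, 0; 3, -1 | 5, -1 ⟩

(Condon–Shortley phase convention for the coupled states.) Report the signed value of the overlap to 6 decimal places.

+√(3/7) ≈ +0.654654

triangle: 0!·4!·6!/11! = 17280/39916800
(j±m)!: 2!·2!·2!·4!·4!·6! = 3317760
prefactor² = (2J+1)·Δ·N² = 110592/7
  k=0: +1/(0!·0!·2!·2!·2!·4!) = 1/192
Σ = 1/192  ⇒  CG² = 110592/7·(1/192)² = 3/7
CG = +√(3/7) = +0.654654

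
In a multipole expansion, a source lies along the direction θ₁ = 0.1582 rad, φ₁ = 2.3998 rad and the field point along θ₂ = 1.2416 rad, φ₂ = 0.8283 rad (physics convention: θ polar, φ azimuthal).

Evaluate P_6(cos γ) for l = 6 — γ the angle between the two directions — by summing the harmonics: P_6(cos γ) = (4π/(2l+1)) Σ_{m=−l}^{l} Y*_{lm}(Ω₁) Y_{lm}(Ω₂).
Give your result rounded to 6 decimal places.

0.166920

Term-by-term m-sum for l=6 (normalisation 4π/13 = 0.966644):
  m=-6: (-0.00000 + 0.00001j) × (0.08831 + 0.33547j) = -0.00000 - 0.00000j  (running Σ = -0.00000 - 0.00000j)
  m=-5: (0.00014 - 0.00009j) × (-0.22184 + 0.34543j) = -0.00000 + 0.00007j  (running Σ = -0.00000 + 0.00007j)
  m=-4: (-0.00211 - 0.00037j) × (-0.04218 + 0.00731j) = 0.00009 + 0.00000j  (running Σ = 0.00009 + 0.00007j)
  m=-3: (0.01183 + 0.01542j) × (0.26152 + 0.20159j) = -0.00001 + 0.00642j  (running Σ = 0.00008 + 0.00648j)
  m=-2: (0.01044 - 0.11941j) × (0.01302 + 0.15132j) = 0.01821 + 0.00003j  (running Σ = 0.01828 + 0.00651j)
  m=-1: (-0.33676 + 0.30860j) × (0.18961 - 0.20662j) = -0.00009 + 0.12810j  (running Σ = 0.01819 + 0.13461j)
  m=0: (0.76663 + 0.00000j) × (0.17779 + 0.00000j) = 0.13630 + 0.00000j  (running Σ = 0.15449 + 0.13461j)
  m=1: (0.33676 + 0.30860j) × (-0.18961 - 0.20662j) = -0.00009 - 0.12810j  (running Σ = 0.15440 + 0.00651j)
  m=2: (0.01044 + 0.11941j) × (0.01302 - 0.15132j) = 0.01821 - 0.00003j  (running Σ = 0.17260 + 0.00648j)
  m=3: (-0.01183 + 0.01542j) × (-0.26152 + 0.20159j) = -0.00001 - 0.00642j  (running Σ = 0.17259 + 0.00007j)
  m=4: (-0.00211 + 0.00037j) × (-0.04218 - 0.00731j) = 0.00009 - 0.00000j  (running Σ = 0.17268 + 0.00007j)
  m=5: (-0.00014 - 0.00009j) × (0.22184 + 0.34543j) = -0.00000 - 0.00007j  (running Σ = 0.17268 - 0.00000j)
  m=6: (-0.00000 - 0.00001j) × (0.08831 - 0.33547j) = -0.00000 + 0.00000j  (running Σ = 0.17268 - 0.00000j)
Total Σ_m = 0.17268 - 0.00000j. Multiply by 0.966644: 0.16692 - 0.00000j. P_6(cos γ) = 0.166920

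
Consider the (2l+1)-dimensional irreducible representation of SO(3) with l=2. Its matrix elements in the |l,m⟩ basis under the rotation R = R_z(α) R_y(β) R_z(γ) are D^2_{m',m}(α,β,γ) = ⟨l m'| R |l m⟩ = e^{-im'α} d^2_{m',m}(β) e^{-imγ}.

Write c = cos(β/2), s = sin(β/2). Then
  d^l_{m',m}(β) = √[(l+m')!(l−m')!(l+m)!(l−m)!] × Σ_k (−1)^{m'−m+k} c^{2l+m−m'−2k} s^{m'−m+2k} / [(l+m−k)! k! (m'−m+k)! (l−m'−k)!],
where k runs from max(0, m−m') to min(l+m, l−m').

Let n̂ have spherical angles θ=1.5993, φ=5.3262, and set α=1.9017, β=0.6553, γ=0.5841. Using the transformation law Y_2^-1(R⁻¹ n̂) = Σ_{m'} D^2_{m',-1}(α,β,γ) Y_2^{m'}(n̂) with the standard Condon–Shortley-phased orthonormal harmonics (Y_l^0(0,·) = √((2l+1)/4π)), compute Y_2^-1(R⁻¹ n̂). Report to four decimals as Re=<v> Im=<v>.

Re=0.3634 Im=0.0832

Need the full column D^2_{m',-1} for m'=−2..2 at α=1.9017, β=0.6553, γ=0.5841.
cos(β/2)=0.946801, sin(β/2)=0.321819
d^2_{-2,-1}: single k=1 term ⇒ +0.546283;  D = -0.174376-0.517705i
d^2_{-1,-1}: k∈[0..1] ⇒ +0.803591 -0.278524 = +0.525068;  D = -0.416150+0.320180i
d^2_{0,-1}: k∈[0..1] ⇒ -0.669058 +0.077298 = -0.591760;  D = -0.493651-0.326325i
d^2_{1,-1}: k∈[0..1] ⇒ +0.278524 -0.010726 = +0.267797;  D = +0.067083-0.259259i
d^2_{2,-1}: single k=0 term ⇒ -0.063114;  D = +0.062923-0.004899i
Y_2^{m'}(θ=1.5993,φ=5.3262) and Σ D·Y over m':
  (-0.1744-0.5177i)·(-0.1299+0.3635i)  (-0.4162+0.3202i)·(-0.0127-0.0180i)  (-0.4937-0.3263i)·(-0.3146+0.0000i)  (+0.0671-0.2593i)·(+0.0127-0.0180i)  (+0.0629-0.0049i)·(-0.1299-0.3635i)
Y_2^-1(R⁻¹ n̂) = +0.363392+0.083226i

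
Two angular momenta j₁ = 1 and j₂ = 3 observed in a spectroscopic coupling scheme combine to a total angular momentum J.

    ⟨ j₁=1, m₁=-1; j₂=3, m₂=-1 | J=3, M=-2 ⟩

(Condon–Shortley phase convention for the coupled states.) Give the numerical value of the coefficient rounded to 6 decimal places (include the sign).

-0.645497

√[7·1!1!5!/8! · 0!2!2!4!1!5!] = √(240)
  +(−1)^1/∏(1,0,1,1,0,4)! = -1/24  (running -1/24)
⟨..|..⟩ = √(240)·(-1/24) = -0.645497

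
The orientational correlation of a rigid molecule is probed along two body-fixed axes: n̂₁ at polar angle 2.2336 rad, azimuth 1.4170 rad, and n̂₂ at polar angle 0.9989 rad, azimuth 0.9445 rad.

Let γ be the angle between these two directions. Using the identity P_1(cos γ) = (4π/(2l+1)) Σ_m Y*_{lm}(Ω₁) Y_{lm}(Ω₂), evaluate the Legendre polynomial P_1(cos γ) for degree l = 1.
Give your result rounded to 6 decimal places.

Expand P_1 via completeness: Σ_{m} conj(Y_{1,m}) at Ω₁ times Y_{1,m} at Ω₂ —
  m=-1: Y*=+0.041720+0.269128i  Y=+0.170286-0.235379i  product +0.070451+0.036009i
  m=+0: Y*=-0.300651-0.000000i  Y=+0.264445+0.000000i  product -0.079506-0.000000i
  m=+1: Y*=-0.041720+0.269128i  Y=-0.170286-0.235379i  product +0.070451-0.036009i
Accumulated sum +0.061397+0.000000i; after 4π/(2l+1) scaling, +0.257179+0.000000i ⇒ P_1 = 0.257179

0.257179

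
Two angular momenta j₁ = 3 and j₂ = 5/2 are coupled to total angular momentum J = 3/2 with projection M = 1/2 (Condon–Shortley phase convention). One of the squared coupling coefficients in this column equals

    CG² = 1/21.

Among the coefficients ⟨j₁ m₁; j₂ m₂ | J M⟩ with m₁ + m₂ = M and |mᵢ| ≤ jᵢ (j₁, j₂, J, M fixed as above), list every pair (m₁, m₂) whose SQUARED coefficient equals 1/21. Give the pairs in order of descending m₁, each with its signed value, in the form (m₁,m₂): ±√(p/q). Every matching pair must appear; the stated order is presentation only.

(2,-3/2): −√(1/21)

Admissible pairs with m₁+m₂ = M = 1/2: (-2,5/2), (-1,3/2), (0,1/2), (1,-1/2), (2,-3/2), (3,-5/2)
  (m₁,m₂)=(3,-5/2): CG² = 5/14, CG = +√(5/14)
  (m₁,m₂)=(2,-3/2): CG² = 1/21, CG = −√(1/21)   ← matches the target
  (m₁,m₂)=(1,-1/2): CG² = 1/105, CG = −√(1/105)
  (m₁,m₂)=(0,1/2): CG² = 4/35, CG = +√(4/35)
  (m₁,m₂)=(-1,3/2): CG² = 7/30, CG = −√(7/30)
  (m₁,m₂)=(-2,5/2): CG² = 5/21, CG = +√(5/21)
Pairs with CG² = 1/21: (2,-3/2): −√(1/21)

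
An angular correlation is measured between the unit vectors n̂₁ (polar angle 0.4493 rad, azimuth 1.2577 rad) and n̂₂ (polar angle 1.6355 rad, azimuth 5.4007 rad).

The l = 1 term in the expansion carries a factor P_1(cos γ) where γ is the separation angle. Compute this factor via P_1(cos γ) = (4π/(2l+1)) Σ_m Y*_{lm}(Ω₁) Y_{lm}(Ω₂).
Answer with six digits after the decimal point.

Summing Y*_{l m}(θ₁,φ₁)·Y_{l m}(θ₂,φ₂) over m ∈ [−1, 1]; prefactor 4π/(2·1+1) = 4.188790:
  m=-1: Y*=+0.046219+0.142765i  Y=+0.219010+0.266274i  product -0.027892+0.043574i
  m=+0: Y*=+0.440109-0.000000i  Y=-0.031592+0.000000i  product -0.013904+0.000000i
  m=+1: Y*=-0.046219+0.142765i  Y=-0.219010+0.266274i  product -0.027892-0.043574i
Total Σ_m = -0.069688+0.000000i. Multiply by 4.188790: -0.291909+0.000000i. P_1(cos γ) = -0.291909

-0.291909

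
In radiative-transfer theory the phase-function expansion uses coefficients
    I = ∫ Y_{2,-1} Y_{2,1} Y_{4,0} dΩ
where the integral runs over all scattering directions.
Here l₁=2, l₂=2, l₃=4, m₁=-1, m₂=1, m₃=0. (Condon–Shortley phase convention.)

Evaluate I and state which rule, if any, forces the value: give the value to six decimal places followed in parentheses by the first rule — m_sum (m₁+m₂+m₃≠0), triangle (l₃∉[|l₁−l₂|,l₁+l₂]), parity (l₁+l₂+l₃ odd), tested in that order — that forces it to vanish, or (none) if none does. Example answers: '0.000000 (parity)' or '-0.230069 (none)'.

0.161197 (none)

Checks pass: Σm=0; 8 even; l₃=4∈[0,4].
(2·2+1)(2·2+1)(2·4+1) = 225
Δ: 0! 4! 4! / 9! → 1/630
sum: t=0:+1/16 = 1/16
3j²(2 2 4; 0 0 0) = Δ·Π!·Σ² = 2/35  (sign +1)
sum: t=0:+1/36 = 1/36
3j²(2 2 4; -1 1 0) = Δ·Π!·Σ² = 8/315  (sign +1)
combine: 4πI² = 225·2/35·8/315 = 16/49
take √, sign +1: I = 0.16119702
No selection rule forces the value: the integral is nonzero (none).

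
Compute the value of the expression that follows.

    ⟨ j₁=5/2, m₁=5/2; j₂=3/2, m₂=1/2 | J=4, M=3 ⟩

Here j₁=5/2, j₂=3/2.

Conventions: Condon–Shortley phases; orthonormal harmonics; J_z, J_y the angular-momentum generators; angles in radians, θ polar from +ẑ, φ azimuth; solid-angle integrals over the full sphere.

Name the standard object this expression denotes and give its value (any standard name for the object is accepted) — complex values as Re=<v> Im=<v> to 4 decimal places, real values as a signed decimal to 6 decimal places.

This is a Clebsch–Gordan (vector-coupling) coefficient.
j₁+j₂−J=0  J+j₁−j₂=5  J−j₁+j₂=3  j₁+j₂+J+1=9
(j₁±m₁, j₂±m₂, J±M) = (5,0,2,1,7,1)
P² = 21600
sum k=0..0:
  [0] +1/240 = 1/240
S = 1/240
C² = P²·S² = 3/8 ; C = +0.612372

Clebsch–Gordan coefficient, +√(3/8) ≈ +0.612372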